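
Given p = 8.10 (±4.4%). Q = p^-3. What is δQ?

Relative error in a monomial: (δQ/Q)² = Σ (nᵢ · δxᵢ/xᵢ)².
  (-3·δp/p)² = (-3×0.0440)² = 0.0174
δQ/Q = √(0.0174) = 0.132
Q = 0.00188, so δQ = 0.132 × 0.00188 = 0.000248.

0.000248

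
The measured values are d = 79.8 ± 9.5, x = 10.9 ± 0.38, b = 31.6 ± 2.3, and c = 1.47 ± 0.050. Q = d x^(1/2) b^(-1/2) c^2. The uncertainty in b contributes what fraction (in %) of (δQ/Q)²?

6.48%

(δQ/Q)² = (1·δd/d)² + (½·δx/x)² + (−½·δb/b)² + (2·δc/c)²
  d term: (1×0.119)² = 0.0142
  x term: (0.5×0.0349)² = 0.000304
  b term: (-0.5×0.0728)² = 0.00132
  c term: (2×0.0340)² = 0.00463
Total = 0.0204. Share from b = 0.00132/0.0204 = 0.0648.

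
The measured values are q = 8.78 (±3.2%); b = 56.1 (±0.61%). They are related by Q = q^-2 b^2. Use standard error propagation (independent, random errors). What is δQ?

Each factor contributes (exponent × relative error)² to (δQ/Q)²:
  (-2·δq/q)² = (-2×0.0320)² = 0.00410;  (2·δb/b)² = (2×0.00610)² = 0.000149
δQ/Q = √(0.00424) = 0.0652
Q = 40.8, so δQ = 0.0652 × 40.8 = 2.66.

2.66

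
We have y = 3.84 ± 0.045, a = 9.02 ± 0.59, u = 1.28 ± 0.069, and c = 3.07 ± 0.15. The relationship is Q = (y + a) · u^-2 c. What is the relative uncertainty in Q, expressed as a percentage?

12.7%

Let w = y + a = 12.9. δw = √(δy² + δa²) = √(0.00202 + 0.348) = 0.592, so δw/w = 0.0460.
Q is then a monomial in w, u, c:
δQ/Q = √((δw/w)² + (-2·δu/u)² + (1·δc/c)²) = √(0.00212 + 0.0116 + 0.00239) = 0.127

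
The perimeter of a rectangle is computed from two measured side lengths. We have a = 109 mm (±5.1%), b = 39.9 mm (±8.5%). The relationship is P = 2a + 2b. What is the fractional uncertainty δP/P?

0.0437

P is a linear combination, so absolute uncertainties add in quadrature:
  (2·δa)² = 124;  (2·δb)² = 46.0
δP = √(170) = 13.0 mm
P = 298 mm, so δP/P = 13.0/298 = 0.0437.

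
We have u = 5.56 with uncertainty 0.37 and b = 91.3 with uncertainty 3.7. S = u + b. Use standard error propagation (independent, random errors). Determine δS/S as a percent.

3.84%

Absolute uncertainties add in quadrature for a linear combination:
  (δu)² = 0.137;  (δb)² = 13.7
δS = √(13.8) = 3.72
S = 96.9, so δS/S = 3.72/96.9 = 0.0384.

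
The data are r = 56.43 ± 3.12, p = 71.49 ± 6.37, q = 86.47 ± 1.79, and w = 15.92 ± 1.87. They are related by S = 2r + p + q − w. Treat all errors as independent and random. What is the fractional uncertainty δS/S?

For a sum/difference, combine absolute errors in quadrature:
  (2·δr)² = 38.9;  (δp)² = 40.6;  (δq)² = 3.20;  (δw)² = 3.50
δS = √(86.2) = 9.29
S = 254.9, so δS/S = 9.29/254.9 = 0.0364.

0.0364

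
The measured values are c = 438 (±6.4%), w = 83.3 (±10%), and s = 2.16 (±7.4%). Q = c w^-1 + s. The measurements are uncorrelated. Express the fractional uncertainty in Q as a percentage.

8.69%

Let p = c·w^-1 = 5.26. δp/p = √((1·δc/c)² + (-1·δw/w)²) = √(0.00410 + 0.0100) = 0.119, so δp = 0.624.
Q = p + s: δQ = √(δp² + δs²) = √(0.390 + 0.0255) = 0.644
Q = 7.42, so δQ/Q = 0.644/7.42 = 0.0869.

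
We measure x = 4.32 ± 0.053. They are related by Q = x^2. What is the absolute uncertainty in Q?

Q ∝ x^2, so δQ/Q = |2| · δx/x = 2 × 0.0123 = 0.0245.
Q = 18.7, so δQ = 0.0245 × 18.7 = 0.458.

0.458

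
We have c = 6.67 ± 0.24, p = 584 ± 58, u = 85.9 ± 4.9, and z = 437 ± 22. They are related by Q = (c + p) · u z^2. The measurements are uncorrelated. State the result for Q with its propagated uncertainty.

Let w = c + p = 591. δw = √(δc² + δp²) = √(0.0576 + 3360) = 58.0, so δw/w = 0.0982.
Q is then a monomial in w, u, z:
δQ/Q = √((δw/w)² + (1·δu/u)² + (2·δz/z)²) = √(0.00964 + 0.00325 + 0.0101) = 0.152
Q = 9.69e+09, so δQ = 0.152 × 9.69e+09 = 1.47e+09.

(9.69 ± 1.47) × 10^9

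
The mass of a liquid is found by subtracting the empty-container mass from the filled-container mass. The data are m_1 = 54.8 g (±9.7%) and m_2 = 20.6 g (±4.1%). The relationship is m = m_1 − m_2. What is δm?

Each term contributes (cᵢ δxᵢ)² to (δm)²:
  (δm_1)² = 28.3;  (δm_2)² = 0.713
δm = √(29.0) = 5.38 g

5.38 g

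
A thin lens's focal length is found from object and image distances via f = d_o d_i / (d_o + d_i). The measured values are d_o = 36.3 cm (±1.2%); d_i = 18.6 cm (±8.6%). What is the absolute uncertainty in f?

∂f/∂d_o = (d_i/(d_o+d_i))² = 0.115;  ∂f/∂d_i = (d_o/(d_o+d_i))² = 0.437
δf = √((∂f/∂d_o · δd_o)² + (∂f/∂d_i · δd_i)²) = √(0.00250 + 0.489) = 0.701 cm

0.701 cm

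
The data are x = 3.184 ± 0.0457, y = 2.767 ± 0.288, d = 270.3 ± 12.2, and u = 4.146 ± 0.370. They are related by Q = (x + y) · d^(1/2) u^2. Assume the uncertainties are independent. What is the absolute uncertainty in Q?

Let w = x + y = 5.951. δw = √(δx² + δy²) = √(0.00209 + 0.0829) = 0.292, so δw/w = 0.0490.
Q is then a monomial in w, d, u:
δQ/Q = √((δw/w)² + (½·δd/d)² + (2·δu/u)²) = √(0.00240 + 0.000509 + 0.0319) = 0.186
Q = 1682, so δQ = 0.186 × 1682 = 314.

314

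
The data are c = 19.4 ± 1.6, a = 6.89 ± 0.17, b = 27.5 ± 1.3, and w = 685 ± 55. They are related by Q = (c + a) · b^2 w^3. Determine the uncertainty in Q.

1.7e+12

Let u = c + a = 26.3. δu = √(δc² + δa²) = √(2.56 + 0.0289) = 1.61, so δu/u = 0.0612.
Q is then a monomial in u, b, w:
δQ/Q = √((δu/u)² + (2·δb/b)² + (3·δw/w)²) = √(0.00375 + 0.00894 + 0.0580) = 0.266
Q = 6.39e+12, so δQ = 0.266 × 6.39e+12 = 1.7e+12.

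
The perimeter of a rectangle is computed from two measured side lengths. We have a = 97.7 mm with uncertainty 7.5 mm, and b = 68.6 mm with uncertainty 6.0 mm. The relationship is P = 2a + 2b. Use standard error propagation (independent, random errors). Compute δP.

Sums and differences: (δP)² = Σ (cᵢ δxᵢ)².
  (2·δa)² = 225;  (2·δb)² = 144
δP = √(369) = 19.2 mm

19.2 mm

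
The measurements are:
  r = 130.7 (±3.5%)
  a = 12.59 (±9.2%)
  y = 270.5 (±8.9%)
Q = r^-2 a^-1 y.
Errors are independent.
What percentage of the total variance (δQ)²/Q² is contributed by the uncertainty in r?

23.0%

(δQ/Q)² = (-2·δr/r)² + (-1·δa/a)² + (1·δy/y)²
  r term: (-2×0.0350)² = 0.00490
  a term: (-1×0.0920)² = 0.00846
  y term: (1×0.0890)² = 0.00792
Total = 0.0213. Share from r = 0.00490/0.0213 = 0.230.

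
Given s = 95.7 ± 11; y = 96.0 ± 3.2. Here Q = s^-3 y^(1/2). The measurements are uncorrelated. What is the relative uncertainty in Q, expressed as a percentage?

Since Q is a product/quotient, work with relative uncertainties:
  (-3·δs/s)² = (-3×0.115)² = 0.119;  (½·δy/y)² = (0.5×0.0333)² = 0.000278
δQ/Q = √(0.119) = 0.345

34.5%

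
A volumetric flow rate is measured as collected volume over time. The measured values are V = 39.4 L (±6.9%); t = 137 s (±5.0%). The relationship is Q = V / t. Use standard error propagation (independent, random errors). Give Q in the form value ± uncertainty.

0.288 ± 0.0245 L/s

Each factor contributes (exponent × relative error)² to (δQ/Q)²:
  (1·δV/V)² = (1×0.0690)² = 0.00476;  (-1·δt/t)² = (-1×0.0500)² = 0.00250
δQ/Q = √(0.00726) = 0.0852
Q = 0.288 L/s, so δQ = 0.0852 × 0.288 = 0.0245 L/s.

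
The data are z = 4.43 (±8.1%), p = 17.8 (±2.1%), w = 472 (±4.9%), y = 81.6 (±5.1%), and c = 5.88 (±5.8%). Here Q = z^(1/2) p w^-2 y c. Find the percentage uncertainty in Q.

For a monomial Q ∝ z^(1/2), p, w^-2, y, c, fractional errors add in quadrature:
  (½·δz/z)² = (0.5×0.0810)² = 0.00164;  (1·δp/p)² = (1×0.0210)² = 0.000441;  (-2·δw/w)² = (-2×0.0490)² = 0.00960;  (1·δy/y)² = (1×0.0510)² = 0.00260;  (1·δc/c)² = (1×0.0580)² = 0.00336
δQ/Q = √(0.0177) = 0.133

13.3%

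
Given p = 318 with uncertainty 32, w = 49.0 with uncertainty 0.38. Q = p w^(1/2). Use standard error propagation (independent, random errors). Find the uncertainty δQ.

Products/powers → add relative errors in quadrature, weighted by exponent:
  (1·δp/p)² = (1×0.101)² = 0.0101;  (½·δw/w)² = (0.5×0.00776)² = 1.5e-05
δQ/Q = √(0.0101) = 0.101
Q = 2230, so δQ = 0.101 × 2230 = 224.

224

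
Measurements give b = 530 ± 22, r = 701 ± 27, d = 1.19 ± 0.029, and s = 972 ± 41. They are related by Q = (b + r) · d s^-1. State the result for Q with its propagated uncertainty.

1.51 ± 0.0849

Let u = b + r = 1230. δu = √(δb² + δr²) = √(484 + 729) = 34.8, so δu/u = 0.0283.
Q is then a monomial in u, d, s:
δQ/Q = √((δu/u)² + (1·δd/d)² + (-1·δs/s)²) = √(0.000800 + 0.000594 + 0.00178) = 0.0563
Q = 1.51, so δQ = 0.0563 × 1.51 = 0.0849.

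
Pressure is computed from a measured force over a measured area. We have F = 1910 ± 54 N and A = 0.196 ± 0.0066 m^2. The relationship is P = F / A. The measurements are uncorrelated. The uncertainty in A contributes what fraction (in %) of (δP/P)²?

58.7%

(δP/P)² = (1·δF/F)² + (-1·δA/A)²
  F term: (1×0.0283)² = 0.000799
  A term: (-1×0.0337)² = 0.00113
Total = 0.00193. Share from A = 0.00113/0.00193 = 0.587.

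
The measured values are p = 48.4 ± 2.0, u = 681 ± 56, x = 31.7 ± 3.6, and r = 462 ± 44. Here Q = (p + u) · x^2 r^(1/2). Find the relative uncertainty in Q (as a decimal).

Let w = p + u = 729. δw = √(δp² + δu²) = √(4.00 + 3140) = 56.0, so δw/w = 0.0768.
Q is then a monomial in w, x, r:
δQ/Q = √((δw/w)² + (2·δx/x)² + (½·δr/r)²) = √(0.00590 + 0.0516 + 0.00227) = 0.244

0.244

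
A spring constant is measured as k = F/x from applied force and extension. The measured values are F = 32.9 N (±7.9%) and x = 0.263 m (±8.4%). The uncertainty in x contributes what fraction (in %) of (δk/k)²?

53.1%

(δk/k)² = (1·δF/F)² + (-1·δx/x)²
  F term: (1×0.0790)² = 0.00624
  x term: (-1×0.0840)² = 0.00706
Total = 0.0133. Share from x = 0.00706/0.0133 = 0.531.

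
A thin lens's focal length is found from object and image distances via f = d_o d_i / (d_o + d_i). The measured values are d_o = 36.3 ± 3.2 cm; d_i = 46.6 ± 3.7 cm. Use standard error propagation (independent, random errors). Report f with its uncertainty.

20.4 ± 1.24 cm

∂f/∂d_o = (d_i/(d_o+d_i))² = 0.316;  ∂f/∂d_i = (d_o/(d_o+d_i))² = 0.192
δf = √((∂f/∂d_o · δd_o)² + (∂f/∂d_i · δd_i)²) = √(1.02 + 0.503) = 1.24 cm
f = 20.4 cm.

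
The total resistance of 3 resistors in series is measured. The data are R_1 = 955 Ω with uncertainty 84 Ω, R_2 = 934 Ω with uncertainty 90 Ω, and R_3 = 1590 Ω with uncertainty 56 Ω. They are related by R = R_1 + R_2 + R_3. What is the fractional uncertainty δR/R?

Sums and differences: (δR)² = Σ (cᵢ δxᵢ)².
  (δR_1)² = 7060;  (δR_2)² = 8100;  (δR_3)² = 3140
δR = √(18300) = 135 Ω
R = 3480 Ω, so δR/R = 135/3480 = 0.0389.

0.0389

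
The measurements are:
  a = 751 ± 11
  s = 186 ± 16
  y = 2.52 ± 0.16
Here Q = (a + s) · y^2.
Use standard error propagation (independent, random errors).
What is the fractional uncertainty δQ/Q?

0.129

Let u = a + s = 937. δu = √(δa² + δs²) = √(121 + 256) = 19.4, so δu/u = 0.0207.
Q is then a monomial in u, y:
δQ/Q = √((δu/u)² + (2·δy/y)²) = √(0.000429 + 0.0161) = 0.129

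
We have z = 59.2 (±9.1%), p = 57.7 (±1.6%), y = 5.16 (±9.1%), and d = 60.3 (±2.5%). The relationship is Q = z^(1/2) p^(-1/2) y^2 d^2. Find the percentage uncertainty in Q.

19.4%

For a monomial Q ∝ z^(1/2), p^(-1/2), y^2, d^2, fractional errors add in quadrature:
  (½·δz/z)² = (0.5×0.0910)² = 0.00207;  (−½·δp/p)² = (-0.5×0.0160)² = 6.4e-05;  (2·δy/y)² = (2×0.0910)² = 0.0331;  (2·δd/d)² = (2×0.0250)² = 0.00250
δQ/Q = √(0.0378) = 0.194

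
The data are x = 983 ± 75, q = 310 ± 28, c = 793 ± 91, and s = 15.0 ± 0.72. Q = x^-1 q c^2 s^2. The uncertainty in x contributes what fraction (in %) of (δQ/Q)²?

(δQ/Q)² = (-1·δx/x)² + (1·δq/q)² + (2·δc/c)² + (2·δs/s)²
  x term: (-1×0.0763)² = 0.00582
  q term: (1×0.0903)² = 0.00816
  c term: (2×0.115)² = 0.0527
  s term: (2×0.0480)² = 0.00922
Total = 0.0759. Share from x = 0.00582/0.0759 = 0.0767.

7.67%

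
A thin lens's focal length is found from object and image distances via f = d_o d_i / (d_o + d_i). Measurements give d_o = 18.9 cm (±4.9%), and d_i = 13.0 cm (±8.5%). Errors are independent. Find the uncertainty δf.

∂f/∂d_o = (d_i/(d_o+d_i))² = 0.166;  ∂f/∂d_i = (d_o/(d_o+d_i))² = 0.351
δf = √((∂f/∂d_o · δd_o)² + (∂f/∂d_i · δd_i)²) = √(0.0237 + 0.150) = 0.417 cm

0.417 cm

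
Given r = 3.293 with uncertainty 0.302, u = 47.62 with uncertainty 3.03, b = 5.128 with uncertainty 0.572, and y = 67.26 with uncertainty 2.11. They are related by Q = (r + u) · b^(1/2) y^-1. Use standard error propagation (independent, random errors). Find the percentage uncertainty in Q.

8.76%

Let w = r + u = 50.91. δw = √(δr² + δu²) = √(0.0912 + 9.18) = 3.05, so δw/w = 0.0598.
Q is then a monomial in w, b, y:
δQ/Q = √((δw/w)² + (½·δb/b)² + (-1·δy/y)²) = √(0.00358 + 0.00311 + 0.000984) = 0.0876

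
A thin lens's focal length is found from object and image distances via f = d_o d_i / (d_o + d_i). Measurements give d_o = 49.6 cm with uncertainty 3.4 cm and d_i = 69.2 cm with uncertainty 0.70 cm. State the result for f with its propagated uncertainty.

28.9 ± 1.16 cm

∂f/∂d_o = (d_i/(d_o+d_i))² = 0.339;  ∂f/∂d_i = (d_o/(d_o+d_i))² = 0.174
δf = √((∂f/∂d_o · δd_o)² + (∂f/∂d_i · δd_i)²) = √(1.33 + 0.0149) = 1.16 cm
f = 28.9 cm.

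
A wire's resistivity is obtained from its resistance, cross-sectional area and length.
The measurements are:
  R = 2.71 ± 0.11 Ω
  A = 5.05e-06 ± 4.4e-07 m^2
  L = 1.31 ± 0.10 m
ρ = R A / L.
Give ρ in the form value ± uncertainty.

For a monomial ρ ∝ R, A, L^-1, fractional errors add in quadrature:
  (1·δR/R)² = (1×0.0406)² = 0.00165;  (1·δA/A)² = (1×0.0871)² = 0.00759;  (-1·δL/L)² = (-1×0.0763)² = 0.00583
δρ/ρ = √(0.0151) = 0.123
ρ = 1.04e-05 Ω·m, so δρ = 0.123 × 1.04e-05 = 1.28e-06 Ω·m.

(1.04 ± 0.128) × 10^-5 Ω·m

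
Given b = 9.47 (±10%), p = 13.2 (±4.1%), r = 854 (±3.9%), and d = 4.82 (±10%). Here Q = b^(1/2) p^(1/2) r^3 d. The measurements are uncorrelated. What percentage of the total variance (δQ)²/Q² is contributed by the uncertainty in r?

(δQ/Q)² = (½·δb/b)² + (½·δp/p)² + (3·δr/r)² + (1·δd/d)²
  b term: (0.5×0.100)² = 0.00250
  p term: (0.5×0.0410)² = 0.000420
  r term: (3×0.0390)² = 0.0137
  d term: (1×0.100)² = 0.0100
Total = 0.0266. Share from r = 0.0137/0.0266 = 0.514.

51.4%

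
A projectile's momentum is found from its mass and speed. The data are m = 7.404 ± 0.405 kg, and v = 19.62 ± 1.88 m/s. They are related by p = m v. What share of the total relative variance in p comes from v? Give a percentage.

(δp/p)² = (1·δm/m)² + (1·δv/v)²
  m term: (1×0.0547)² = 0.00299
  v term: (1×0.0958)² = 0.00918
Total = 0.0122. Share from v = 0.00918/0.0122 = 0.754.

75.4%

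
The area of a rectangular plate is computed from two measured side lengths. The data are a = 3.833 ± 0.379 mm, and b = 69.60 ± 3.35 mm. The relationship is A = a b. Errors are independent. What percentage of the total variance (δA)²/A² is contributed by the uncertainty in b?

(δA/A)² = (1·δa/a)² + (1·δb/b)²
  a term: (1×0.0989)² = 0.00978
  b term: (1×0.0481)² = 0.00232
Total = 0.0121. Share from b = 0.00232/0.0121 = 0.192.

19.2%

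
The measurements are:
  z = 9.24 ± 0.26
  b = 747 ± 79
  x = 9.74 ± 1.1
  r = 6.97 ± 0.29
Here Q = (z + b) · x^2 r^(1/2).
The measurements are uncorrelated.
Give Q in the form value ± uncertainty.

(1.89 ± 0.473) × 10^5

Let u = z + b = 756. δu = √(δz² + δb²) = √(0.0676 + 6240) = 79.0, so δu/u = 0.104.
Q is then a monomial in u, x, r:
δQ/Q = √((δu/u)² + (2·δx/x)² + (½·δr/r)²) = √(0.0109 + 0.0510 + 0.000433) = 0.250
Q = 1.89e+05, so δQ = 0.250 × 1.89e+05 = 47300.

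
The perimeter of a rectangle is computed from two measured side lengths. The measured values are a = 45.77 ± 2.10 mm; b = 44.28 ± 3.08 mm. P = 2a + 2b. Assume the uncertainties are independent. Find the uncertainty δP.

For a sum/difference, combine absolute errors in quadrature:
  (2·δa)² = 17.6;  (2·δb)² = 37.9
δP = √(55.6) = 7.46 mm

7.46 mm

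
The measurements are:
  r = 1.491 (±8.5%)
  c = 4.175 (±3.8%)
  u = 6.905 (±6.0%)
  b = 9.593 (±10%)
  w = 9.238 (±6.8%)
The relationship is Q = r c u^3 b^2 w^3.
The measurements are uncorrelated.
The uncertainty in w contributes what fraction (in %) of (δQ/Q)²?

33.9%

(δQ/Q)² = (1·δr/r)² + (1·δc/c)² + (3·δu/u)² + (2·δb/b)² + (3·δw/w)²
  r term: (1×0.0850)² = 0.00723
  c term: (1×0.0380)² = 0.00144
  u term: (3×0.0600)² = 0.0324
  b term: (2×0.100)² = 0.0400
  w term: (3×0.0680)² = 0.0416
Total = 0.123. Share from w = 0.0416/0.123 = 0.339.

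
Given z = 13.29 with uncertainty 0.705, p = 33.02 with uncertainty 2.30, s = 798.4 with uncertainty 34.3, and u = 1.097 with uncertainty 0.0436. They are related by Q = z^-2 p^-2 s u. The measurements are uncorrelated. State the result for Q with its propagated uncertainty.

Each factor contributes (exponent × relative error)² to (δQ/Q)²:
  (-2·δz/z)² = (-2×0.0530)² = 0.0113;  (-2·δp/p)² = (-2×0.0697)² = 0.0194;  (1·δs/s)² = (1×0.0430)² = 0.00185;  (1·δu/u)² = (1×0.0397)² = 0.00158
δQ/Q = √(0.0341) = 0.185
Q = 0.004548, so δQ = 0.185 × 0.004548 = 0.000840.

0.004548 ± 0.000840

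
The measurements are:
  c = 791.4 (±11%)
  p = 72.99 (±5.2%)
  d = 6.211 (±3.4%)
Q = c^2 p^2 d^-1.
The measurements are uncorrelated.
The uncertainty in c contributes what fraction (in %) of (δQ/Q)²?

(δQ/Q)² = (2·δc/c)² + (2·δp/p)² + (-1·δd/d)²
  c term: (2×0.110)² = 0.0484
  p term: (2×0.0520)² = 0.0108
  d term: (-1×0.0340)² = 0.00116
Total = 0.0604. Share from c = 0.0484/0.0604 = 0.802.

80.2%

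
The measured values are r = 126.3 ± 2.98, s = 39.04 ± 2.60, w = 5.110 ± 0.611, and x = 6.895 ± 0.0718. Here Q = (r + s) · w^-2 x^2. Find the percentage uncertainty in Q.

Let u = r + s = 165.3. δu = √(δr² + δs²) = √(8.88 + 6.76) = 3.95, so δu/u = 0.0239.
Q is then a monomial in u, w, x:
δQ/Q = √((δu/u)² + (-2·δw/w)² + (2·δx/x)²) = √(0.000572 + 0.0572 + 0.000434) = 0.241

24.1%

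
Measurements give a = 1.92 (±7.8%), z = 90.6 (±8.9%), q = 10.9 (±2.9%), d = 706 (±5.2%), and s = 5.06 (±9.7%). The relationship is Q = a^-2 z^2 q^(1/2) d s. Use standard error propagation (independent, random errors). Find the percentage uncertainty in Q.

26.1%

Q is a product of powers, so relative uncertainties combine in quadrature:
  (-2·δa/a)² = (-2×0.0780)² = 0.0243;  (2·δz/z)² = (2×0.0890)² = 0.0317;  (½·δq/q)² = (0.5×0.0290)² = 0.000210;  (1·δd/d)² = (1×0.0520)² = 0.00270;  (1·δs/s)² = (1×0.0970)² = 0.00941
δQ/Q = √(0.0683) = 0.261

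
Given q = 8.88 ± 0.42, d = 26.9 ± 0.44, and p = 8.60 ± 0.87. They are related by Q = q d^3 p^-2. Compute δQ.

Since Q is a product/quotient, work with relative uncertainties:
  (1·δq/q)² = (1×0.0473)² = 0.00224;  (3·δd/d)² = (3×0.0164)² = 0.00241;  (-2·δp/p)² = (-2×0.101)² = 0.0409
δQ/Q = √(0.0456) = 0.213
Q = 2340, so δQ = 0.213 × 2340 = 499.

499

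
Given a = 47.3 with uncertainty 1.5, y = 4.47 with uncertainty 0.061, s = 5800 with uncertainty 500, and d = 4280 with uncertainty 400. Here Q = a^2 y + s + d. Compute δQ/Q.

0.0454

Let p = a^2·y = 10000. δp/p = √((2·δa/a)² + (1·δy/y)²) = √(0.00402 + 0.000186) = 0.0649, so δp = 649.
Q = p + s + d: δQ = √(δp² + δs² + δd²) = √(4.21e+05 + 2.5e+05 + 1.6e+05) = 912
Q = 20100, so δQ/Q = 912/20100 = 0.0454.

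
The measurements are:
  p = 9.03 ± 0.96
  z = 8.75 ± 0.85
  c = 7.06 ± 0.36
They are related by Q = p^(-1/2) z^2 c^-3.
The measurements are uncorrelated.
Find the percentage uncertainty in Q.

25.3%

Each factor contributes (exponent × relative error)² to (δQ/Q)²:
  (−½·δp/p)² = (-0.5×0.106)² = 0.00283;  (2·δz/z)² = (2×0.0971)² = 0.0377;  (-3·δc/c)² = (-3×0.0510)² = 0.0234
δQ/Q = √(0.0640) = 0.253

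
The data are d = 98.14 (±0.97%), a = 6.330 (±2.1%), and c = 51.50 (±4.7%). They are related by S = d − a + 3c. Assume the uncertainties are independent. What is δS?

Each term contributes (cᵢ δxᵢ)² to (δS)²:
  (δd)² = 0.906;  (δa)² = 0.0177;  (3·δc)² = 52.7
δS = √(53.7) = 7.32

7.32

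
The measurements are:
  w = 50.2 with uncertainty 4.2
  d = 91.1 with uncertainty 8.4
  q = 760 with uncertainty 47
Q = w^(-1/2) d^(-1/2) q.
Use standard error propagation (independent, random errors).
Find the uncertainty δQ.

0.986

Each factor contributes (exponent × relative error)² to (δQ/Q)²:
  (−½·δw/w)² = (-0.5×0.0837)² = 0.00175;  (−½·δd/d)² = (-0.5×0.0922)² = 0.00213;  (1·δq/q)² = (1×0.0618)² = 0.00382
δQ/Q = √(0.00770) = 0.0877
Q = 11.2, so δQ = 0.0877 × 11.2 = 0.986.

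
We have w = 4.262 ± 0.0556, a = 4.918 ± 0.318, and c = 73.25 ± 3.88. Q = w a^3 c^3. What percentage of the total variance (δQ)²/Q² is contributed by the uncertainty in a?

59.7%

(δQ/Q)² = (1·δw/w)² + (3·δa/a)² + (3·δc/c)²
  w term: (1×0.0130)² = 0.000170
  a term: (3×0.0647)² = 0.0376
  c term: (3×0.0530)² = 0.0253
Total = 0.0631. Share from a = 0.0376/0.0631 = 0.597.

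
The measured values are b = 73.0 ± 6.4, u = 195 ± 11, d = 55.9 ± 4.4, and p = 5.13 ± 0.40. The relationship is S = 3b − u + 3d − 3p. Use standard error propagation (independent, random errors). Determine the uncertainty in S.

25.8

Absolute uncertainties add in quadrature for a linear combination:
  (3·δb)² = 369;  (δu)² = 121;  (3·δd)² = 174;  (3·δp)² = 1.44
δS = √(665) = 25.8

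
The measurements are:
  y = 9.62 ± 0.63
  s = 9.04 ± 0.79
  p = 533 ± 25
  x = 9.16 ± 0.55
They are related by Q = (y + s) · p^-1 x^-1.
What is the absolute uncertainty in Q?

Let u = y + s = 18.7. δu = √(δy² + δs²) = √(0.397 + 0.624) = 1.01, so δu/u = 0.0542.
Q is then a monomial in u, p, x:
δQ/Q = √((δu/u)² + (-1·δp/p)² + (-1·δx/x)²) = √(0.00293 + 0.00220 + 0.00361) = 0.0935
Q = 0.00382, so δQ = 0.0935 × 0.00382 = 0.000357.

0.000357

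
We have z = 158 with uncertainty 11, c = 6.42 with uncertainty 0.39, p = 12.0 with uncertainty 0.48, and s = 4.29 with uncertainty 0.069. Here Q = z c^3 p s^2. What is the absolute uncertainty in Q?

Each factor contributes (exponent × relative error)² to (δQ/Q)²:
  (1·δz/z)² = (1×0.0696)² = 0.00485;  (3·δc/c)² = (3×0.0607)² = 0.0332;  (1·δp/p)² = (1×0.0400)² = 0.00160;  (2·δs/s)² = (2×0.0161)² = 0.00103
δQ/Q = √(0.0407) = 0.202
Q = 9.23e+06, so δQ = 0.202 × 9.23e+06 = 1.86e+06.

1.86e+06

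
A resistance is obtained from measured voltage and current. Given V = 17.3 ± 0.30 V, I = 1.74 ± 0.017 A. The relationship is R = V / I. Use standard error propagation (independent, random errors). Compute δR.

Each factor contributes (exponent × relative error)² to (δR/R)²:
  (1·δV/V)² = (1×0.0173)² = 0.000301;  (-1·δI/I)² = (-1×0.00977)² = 9.55e-05
δR/R = √(0.000396) = 0.0199
R = 9.94 Ω, so δR = 0.0199 × 9.94 = 0.198 Ω.

0.198 Ω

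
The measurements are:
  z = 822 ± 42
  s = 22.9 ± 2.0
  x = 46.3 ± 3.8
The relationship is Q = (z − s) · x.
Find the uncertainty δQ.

Let u = z − s = 799. δu = √(δz² + δs²) = √(1760 + 4.00) = 42.0, so δu/u = 0.0526.
Q is then a monomial in u, x:
δQ/Q = √((δu/u)² + (1·δx/x)²) = √(0.00277 + 0.00674) = 0.0975
Q = 37000, so δQ = 0.0975 × 37000 = 3610.

3610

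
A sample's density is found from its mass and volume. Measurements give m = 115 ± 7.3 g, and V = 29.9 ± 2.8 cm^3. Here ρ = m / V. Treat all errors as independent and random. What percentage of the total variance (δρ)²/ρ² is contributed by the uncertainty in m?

(δρ/ρ)² = (1·δm/m)² + (-1·δV/V)²
  m term: (1×0.0635)² = 0.00403
  V term: (-1×0.0936)² = 0.00877
Total = 0.0128. Share from m = 0.00403/0.0128 = 0.315.

31.5%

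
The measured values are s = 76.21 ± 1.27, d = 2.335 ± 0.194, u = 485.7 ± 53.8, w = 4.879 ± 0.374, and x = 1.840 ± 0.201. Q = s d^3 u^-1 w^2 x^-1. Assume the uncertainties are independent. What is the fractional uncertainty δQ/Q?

0.332

Products/powers → add relative errors in quadrature, weighted by exponent:
  (1·δs/s)² = (1×0.0167)² = 0.000278;  (3·δd/d)² = (3×0.0831)² = 0.0621;  (-1·δu/u)² = (-1×0.111)² = 0.0123;  (2·δw/w)² = (2×0.0767)² = 0.0235;  (-1·δx/x)² = (-1×0.109)² = 0.0119
δQ/Q = √(0.110) = 0.332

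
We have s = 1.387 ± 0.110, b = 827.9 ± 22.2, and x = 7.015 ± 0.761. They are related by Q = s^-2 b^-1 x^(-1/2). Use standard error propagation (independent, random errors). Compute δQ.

Relative error in a monomial: (δQ/Q)² = Σ (nᵢ · δxᵢ/xᵢ)².
  (-2·δs/s)² = (-2×0.0793)² = 0.0252;  (-1·δb/b)² = (-1×0.0268)² = 0.000719;  (−½·δx/x)² = (-0.5×0.108)² = 0.00294
δQ/Q = √(0.0288) = 0.170
Q = 0.0002371, so δQ = 0.170 × 0.0002371 = 4.02e-05.

4.02e-05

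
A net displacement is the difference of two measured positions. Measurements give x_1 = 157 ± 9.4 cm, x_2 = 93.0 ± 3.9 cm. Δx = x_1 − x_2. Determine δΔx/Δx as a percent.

15.9%

Each term contributes (cᵢ δxᵢ)² to (δΔx)²:
  (δx_1)² = 88.4;  (δx_2)² = 15.2
δΔx = √(104) = 10.2 cm
Δx = 64.0 cm, so δΔx/Δx = 10.2/64.0 = 0.159.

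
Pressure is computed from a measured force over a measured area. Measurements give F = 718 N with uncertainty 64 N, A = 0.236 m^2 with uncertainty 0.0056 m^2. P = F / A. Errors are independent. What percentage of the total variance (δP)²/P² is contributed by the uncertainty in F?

(δP/P)² = (1·δF/F)² + (-1·δA/A)²
  F term: (1×0.0891)² = 0.00795
  A term: (-1×0.0237)² = 0.000563
Total = 0.00851. Share from F = 0.00795/0.00851 = 0.934.

93.4%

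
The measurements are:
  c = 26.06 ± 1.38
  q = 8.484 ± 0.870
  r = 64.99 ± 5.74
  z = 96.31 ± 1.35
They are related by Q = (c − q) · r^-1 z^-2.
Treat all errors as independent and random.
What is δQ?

3.82e-06

Let u = c − q = 17.58. δu = √(δc² + δq²) = √(1.90 + 0.757) = 1.63, so δu/u = 0.0928.
Q is then a monomial in u, r, z:
δQ/Q = √((δu/u)² + (-1·δr/r)² + (-2·δz/z)²) = √(0.00861 + 0.00780 + 0.000786) = 0.131
Q = 2.916e-05, so δQ = 0.131 × 2.916e-05 = 3.82e-06.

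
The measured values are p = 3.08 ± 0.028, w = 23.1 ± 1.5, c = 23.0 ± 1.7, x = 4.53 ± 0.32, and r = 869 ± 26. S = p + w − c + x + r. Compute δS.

26.1

Absolute uncertainties add in quadrature for a linear combination:
  (δp)² = 0.000784;  (δw)² = 2.25;  (δc)² = 2.89;  (δx)² = 0.102;  (δr)² = 676
δS = √(681) = 26.1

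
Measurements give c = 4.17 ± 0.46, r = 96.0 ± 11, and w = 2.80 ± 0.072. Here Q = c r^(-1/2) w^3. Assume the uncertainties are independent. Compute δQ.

1.37

Since Q is a product/quotient, work with relative uncertainties:
  (1·δc/c)² = (1×0.110)² = 0.0122;  (−½·δr/r)² = (-0.5×0.115)² = 0.00328;  (3·δw/w)² = (3×0.0257)² = 0.00595
δQ/Q = √(0.0214) = 0.146
Q = 9.34, so δQ = 0.146 × 9.34 = 1.37.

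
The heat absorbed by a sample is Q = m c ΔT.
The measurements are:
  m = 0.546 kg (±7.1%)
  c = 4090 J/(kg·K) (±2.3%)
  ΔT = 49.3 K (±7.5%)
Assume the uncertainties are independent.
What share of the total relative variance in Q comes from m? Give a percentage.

45.0%

(δQ/Q)² = (1·δm/m)² + (1·δc/c)² + (1·δΔT/ΔT)²
  m term: (1×0.0710)² = 0.00504
  c term: (1×0.0230)² = 0.000529
  ΔT term: (1×0.0750)² = 0.00562
Total = 0.0112. Share from m = 0.00504/0.0112 = 0.450.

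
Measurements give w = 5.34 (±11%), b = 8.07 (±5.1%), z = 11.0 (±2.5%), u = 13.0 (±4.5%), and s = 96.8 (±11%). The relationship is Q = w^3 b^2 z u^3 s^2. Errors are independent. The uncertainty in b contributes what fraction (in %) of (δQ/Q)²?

5.58%

(δQ/Q)² = (3·δw/w)² + (2·δb/b)² + (1·δz/z)² + (3·δu/u)² + (2·δs/s)²
  w term: (3×0.110)² = 0.109
  b term: (2×0.0510)² = 0.0104
  z term: (1×0.0250)² = 0.000625
  u term: (3×0.0450)² = 0.0182
  s term: (2×0.110)² = 0.0484
Total = 0.187. Share from b = 0.0104/0.187 = 0.0558.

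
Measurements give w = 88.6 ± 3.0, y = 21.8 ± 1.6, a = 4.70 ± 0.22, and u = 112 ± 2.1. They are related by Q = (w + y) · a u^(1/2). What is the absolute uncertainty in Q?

Let h = w + y = 110. δh = √(δw² + δy²) = √(9.00 + 2.56) = 3.40, so δh/h = 0.0308.
Q is then a monomial in h, a, u:
δQ/Q = √((δh/h)² + (1·δa/a)² + (½·δu/u)²) = √(0.000948 + 0.00219 + 8.79e-05) = 0.0568
Q = 5490, so δQ = 0.0568 × 5490 = 312.

312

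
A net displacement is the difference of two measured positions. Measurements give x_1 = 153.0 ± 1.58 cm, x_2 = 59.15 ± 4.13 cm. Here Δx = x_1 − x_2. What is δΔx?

4.42 cm

For a sum/difference, combine absolute errors in quadrature:
  (δx_1)² = 2.50;  (δx_2)² = 17.1
δΔx = √(19.6) = 4.42 cm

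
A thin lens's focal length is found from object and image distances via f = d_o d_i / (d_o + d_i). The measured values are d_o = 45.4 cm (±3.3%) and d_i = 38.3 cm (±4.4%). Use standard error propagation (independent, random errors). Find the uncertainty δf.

0.587 cm

∂f/∂d_o = (d_i/(d_o+d_i))² = 0.209;  ∂f/∂d_i = (d_o/(d_o+d_i))² = 0.294
δf = √((∂f/∂d_o · δd_o)² + (∂f/∂d_i · δd_i)²) = √(0.0984 + 0.246) = 0.587 cm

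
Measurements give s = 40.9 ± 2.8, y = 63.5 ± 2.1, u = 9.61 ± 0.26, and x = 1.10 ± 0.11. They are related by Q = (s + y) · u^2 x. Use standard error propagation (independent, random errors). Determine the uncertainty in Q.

Let w = s + y = 104. δw = √(δs² + δy²) = √(7.84 + 4.41) = 3.50, so δw/w = 0.0335.
Q is then a monomial in w, u, x:
δQ/Q = √((δw/w)² + (2·δu/u)² + (1·δx/x)²) = √(0.00112 + 0.00293 + 0.0100) = 0.119
Q = 10600, so δQ = 0.119 × 10600 = 1260.

1260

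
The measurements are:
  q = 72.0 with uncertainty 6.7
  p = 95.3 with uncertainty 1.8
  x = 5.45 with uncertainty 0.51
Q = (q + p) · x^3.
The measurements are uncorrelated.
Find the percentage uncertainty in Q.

Let u = q + p = 167. δu = √(δq² + δp²) = √(44.9 + 3.24) = 6.94, so δu/u = 0.0415.
Q is then a monomial in u, x:
δQ/Q = √((δu/u)² + (3·δx/x)²) = √(0.00172 + 0.0788) = 0.284

28.4%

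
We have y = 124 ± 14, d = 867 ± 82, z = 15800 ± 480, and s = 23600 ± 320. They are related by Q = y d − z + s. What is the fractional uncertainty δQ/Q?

Let p = y·d = 1.08e+05. δp/p = √((1·δy/y)² + (1·δd/d)²) = √(0.0127 + 0.00895) = 0.147, so δp = 15800.
Q = p − z + s: δQ = √(δp² + δz² + δs²) = √(2.51e+08 + 2.3e+05 + 1.02e+05) = 15800
Q = 1.15e+05, so δQ/Q = 15800/1.15e+05 = 0.137.

0.137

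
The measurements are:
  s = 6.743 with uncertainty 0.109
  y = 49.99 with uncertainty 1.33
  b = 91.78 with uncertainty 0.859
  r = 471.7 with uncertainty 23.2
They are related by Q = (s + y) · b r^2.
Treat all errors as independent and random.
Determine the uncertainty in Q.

Let u = s + y = 56.73. δu = √(δs² + δy²) = √(0.0119 + 1.77) = 1.33, so δu/u = 0.0235.
Q is then a monomial in u, b, r:
δQ/Q = √((δu/u)² + (1·δb/b)² + (2·δr/r)²) = √(0.000553 + 8.76e-05 + 0.00968) = 0.102
Q = 1.159e+09, so δQ = 0.102 × 1.159e+09 = 1.18e+08.

1.18e+08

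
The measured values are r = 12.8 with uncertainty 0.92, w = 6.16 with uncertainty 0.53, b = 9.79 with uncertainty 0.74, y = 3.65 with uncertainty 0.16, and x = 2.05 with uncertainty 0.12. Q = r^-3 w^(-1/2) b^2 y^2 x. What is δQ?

Since Q is a product/quotient, work with relative uncertainties:
  (-3·δr/r)² = (-3×0.0719)² = 0.0465;  (−½·δw/w)² = (-0.5×0.0860)² = 0.00185;  (2·δb/b)² = (2×0.0756)² = 0.0229;  (2·δy/y)² = (2×0.0438)² = 0.00769;  (1·δx/x)² = (1×0.0585)² = 0.00343
δQ/Q = √(0.0823) = 0.287
Q = 0.503, so δQ = 0.287 × 0.503 = 0.144.

0.144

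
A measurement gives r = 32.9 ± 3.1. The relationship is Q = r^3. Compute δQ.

Q is a product of powers, so relative uncertainties combine in quadrature:
  (3·δr/r)² = (3×0.0942)² = 0.0799
δQ/Q = √(0.0799) = 0.283
Q = 35600, so δQ = 0.283 × 35600 = 10100.

10100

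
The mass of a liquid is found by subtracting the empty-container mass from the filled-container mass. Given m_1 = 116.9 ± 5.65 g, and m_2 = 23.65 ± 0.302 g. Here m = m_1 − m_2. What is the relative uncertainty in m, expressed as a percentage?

Absolute uncertainties add in quadrature for a linear combination:
  (δm_1)² = 31.9;  (δm_2)² = 0.0912
δm = √(32.0) = 5.66 g
m = 93.25 g, so δm/m = 5.66/93.25 = 0.0607.

6.07%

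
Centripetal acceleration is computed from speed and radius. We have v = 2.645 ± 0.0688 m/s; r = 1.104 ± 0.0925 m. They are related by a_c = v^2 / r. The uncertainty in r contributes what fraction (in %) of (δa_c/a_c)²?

72.2%

(δa_c/a_c)² = (2·δv/v)² + (-1·δr/r)²
  v term: (2×0.0260)² = 0.00271
  r term: (-1×0.0838)² = 0.00702
Total = 0.00973. Share from r = 0.00702/0.00973 = 0.722.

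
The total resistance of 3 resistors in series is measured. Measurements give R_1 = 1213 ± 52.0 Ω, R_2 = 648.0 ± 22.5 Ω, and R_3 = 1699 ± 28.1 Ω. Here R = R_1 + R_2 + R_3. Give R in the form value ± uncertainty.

Each term contributes (cᵢ δxᵢ)² to (δR)²:
  (δR_1)² = 2700;  (δR_2)² = 506;  (δR_3)² = 790
δR = √(4000) = 63.2 Ω
R = 3560 Ω.

3560 ± 63.2 Ω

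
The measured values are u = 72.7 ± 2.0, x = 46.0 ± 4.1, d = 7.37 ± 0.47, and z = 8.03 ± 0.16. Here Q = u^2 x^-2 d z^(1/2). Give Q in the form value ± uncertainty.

52.2 ± 10.3

For a monomial Q ∝ u^2, x^-2, d, z^(1/2), fractional errors add in quadrature:
  (2·δu/u)² = (2×0.0275)² = 0.00303;  (-2·δx/x)² = (-2×0.0891)² = 0.0318;  (1·δd/d)² = (1×0.0638)² = 0.00407;  (½·δz/z)² = (0.5×0.0199)² = 9.93e-05
δQ/Q = √(0.0390) = 0.197
Q = 52.2, so δQ = 0.197 × 52.2 = 10.3.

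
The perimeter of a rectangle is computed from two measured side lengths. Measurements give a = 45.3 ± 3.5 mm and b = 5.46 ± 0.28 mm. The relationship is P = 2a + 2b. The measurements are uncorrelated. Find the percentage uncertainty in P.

6.92%

For a sum/difference, combine absolute errors in quadrature:
  (2·δa)² = 49.0;  (2·δb)² = 0.314
δP = √(49.3) = 7.02 mm
P = 102 mm, so δP/P = 7.02/102 = 0.0692.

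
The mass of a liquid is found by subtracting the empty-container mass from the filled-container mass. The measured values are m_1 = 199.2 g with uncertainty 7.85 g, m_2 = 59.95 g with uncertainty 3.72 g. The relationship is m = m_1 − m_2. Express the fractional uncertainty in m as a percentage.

m is a linear combination, so absolute uncertainties add in quadrature:
  (δm_1)² = 61.6;  (δm_2)² = 13.8
δm = √(75.5) = 8.69 g
m = 139.2 g, so δm/m = 8.69/139.2 = 0.0624.

6.24%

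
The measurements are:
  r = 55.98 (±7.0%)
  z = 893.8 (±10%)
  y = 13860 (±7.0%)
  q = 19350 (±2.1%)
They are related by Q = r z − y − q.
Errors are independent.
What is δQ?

6200

Let p = r·z = 50030. δp/p = √((1·δr/r)² + (1·δz/z)²) = √(0.00490 + 0.0100) = 0.122, so δp = 6110.
Q = p − y − q: δQ = √(δp² + δy² + δq²) = √(3.73e+07 + 9.41e+05 + 1.65e+05) = 6200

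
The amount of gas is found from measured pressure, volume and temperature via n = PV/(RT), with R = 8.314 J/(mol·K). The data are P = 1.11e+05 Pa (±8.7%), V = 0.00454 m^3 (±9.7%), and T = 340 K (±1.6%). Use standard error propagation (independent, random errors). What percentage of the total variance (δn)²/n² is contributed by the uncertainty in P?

(δn/n)² = (1·δP/P)² + (1·δV/V)² + (-1·δT/T)²
  P term: (1×0.0870)² = 0.00757
  V term: (1×0.0970)² = 0.00941
  T term: (-1×0.0160)² = 0.000256
Total = 0.0172. Share from P = 0.00757/0.0172 = 0.439.

43.9%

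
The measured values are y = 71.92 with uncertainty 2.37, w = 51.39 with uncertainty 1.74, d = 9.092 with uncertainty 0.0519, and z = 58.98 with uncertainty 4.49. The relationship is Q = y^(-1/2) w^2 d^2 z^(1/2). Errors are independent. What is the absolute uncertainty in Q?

For a monomial Q ∝ y^(-1/2), w^2, d^2, z^(1/2), fractional errors add in quadrature:
  (−½·δy/y)² = (-0.5×0.0330)² = 0.000271;  (2·δw/w)² = (2×0.0339)² = 0.00459;  (2·δd/d)² = (2×0.00571)² = 0.000130;  (½·δz/z)² = (0.5×0.0761)² = 0.00145
δQ/Q = √(0.00644) = 0.0802
Q = 197700, so δQ = 0.0802 × 197700 = 15900.

15900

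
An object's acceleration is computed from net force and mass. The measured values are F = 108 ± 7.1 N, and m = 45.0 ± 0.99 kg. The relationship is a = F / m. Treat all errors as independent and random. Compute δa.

Each factor contributes (exponent × relative error)² to (δa/a)²:
  (1·δF/F)² = (1×0.0657)² = 0.00432;  (-1·δm/m)² = (-1×0.0220)² = 0.000484
δa/a = √(0.00481) = 0.0693
a = 2.40 m/s^2, so δa = 0.0693 × 2.40 = 0.166 m/s^2.

0.166 m/s^2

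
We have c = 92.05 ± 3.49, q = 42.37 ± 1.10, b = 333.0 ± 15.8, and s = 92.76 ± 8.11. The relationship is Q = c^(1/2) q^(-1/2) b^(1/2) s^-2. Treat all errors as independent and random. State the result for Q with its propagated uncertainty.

Since Q is a product/quotient, work with relative uncertainties:
  (½·δc/c)² = (0.5×0.0379)² = 0.000359;  (−½·δq/q)² = (-0.5×0.0260)² = 0.000169;  (½·δb/b)² = (0.5×0.0474)² = 0.000563;  (-2·δs/s)² = (-2×0.0874)² = 0.0306
δQ/Q = √(0.0317) = 0.178
Q = 0.003126, so δQ = 0.178 × 0.003126 = 0.000556.

0.003126 ± 0.000556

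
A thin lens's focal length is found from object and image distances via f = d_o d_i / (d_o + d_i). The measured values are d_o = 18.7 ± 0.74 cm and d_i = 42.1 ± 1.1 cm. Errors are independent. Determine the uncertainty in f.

0.370 cm

∂f/∂d_o = (d_i/(d_o+d_i))² = 0.479;  ∂f/∂d_i = (d_o/(d_o+d_i))² = 0.0946
δf = √((∂f/∂d_o · δd_o)² + (∂f/∂d_i · δd_i)²) = √(0.126 + 0.0108) = 0.370 cm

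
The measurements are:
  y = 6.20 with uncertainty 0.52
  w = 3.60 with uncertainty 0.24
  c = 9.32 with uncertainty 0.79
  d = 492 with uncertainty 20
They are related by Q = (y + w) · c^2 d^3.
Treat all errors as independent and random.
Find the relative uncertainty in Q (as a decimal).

Let u = y + w = 9.80. δu = √(δy² + δw²) = √(0.270 + 0.0576) = 0.573, so δu/u = 0.0584.
Q is then a monomial in u, c, d:
δQ/Q = √((δu/u)² + (2·δc/c)² + (3·δd/d)²) = √(0.00342 + 0.0287 + 0.0149) = 0.217

0.217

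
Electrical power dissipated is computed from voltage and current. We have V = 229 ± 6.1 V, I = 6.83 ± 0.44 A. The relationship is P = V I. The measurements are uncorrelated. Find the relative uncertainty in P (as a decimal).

0.0697

Products/powers → add relative errors in quadrature, weighted by exponent:
  (1·δV/V)² = (1×0.0266)² = 0.000710;  (1·δI/I)² = (1×0.0644)² = 0.00415
δP/P = √(0.00486) = 0.0697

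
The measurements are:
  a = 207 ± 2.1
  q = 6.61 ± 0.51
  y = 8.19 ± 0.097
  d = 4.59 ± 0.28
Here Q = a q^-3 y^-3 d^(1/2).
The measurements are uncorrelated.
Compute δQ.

0.000661

Since Q is a product/quotient, work with relative uncertainties:
  (1·δa/a)² = (1×0.0101)² = 0.000103;  (-3·δq/q)² = (-3×0.0772)² = 0.0536;  (-3·δy/y)² = (-3×0.0118)² = 0.00126;  (½·δd/d)² = (0.5×0.0610)² = 0.000930
δQ/Q = √(0.0559) = 0.236
Q = 0.00280, so δQ = 0.236 × 0.00280 = 0.000661.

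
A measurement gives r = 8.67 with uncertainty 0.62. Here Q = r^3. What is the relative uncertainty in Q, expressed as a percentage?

Q ∝ r^3, so δQ/Q = |3| · δr/r = 3 × 0.0715 = 0.215.

21.5%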